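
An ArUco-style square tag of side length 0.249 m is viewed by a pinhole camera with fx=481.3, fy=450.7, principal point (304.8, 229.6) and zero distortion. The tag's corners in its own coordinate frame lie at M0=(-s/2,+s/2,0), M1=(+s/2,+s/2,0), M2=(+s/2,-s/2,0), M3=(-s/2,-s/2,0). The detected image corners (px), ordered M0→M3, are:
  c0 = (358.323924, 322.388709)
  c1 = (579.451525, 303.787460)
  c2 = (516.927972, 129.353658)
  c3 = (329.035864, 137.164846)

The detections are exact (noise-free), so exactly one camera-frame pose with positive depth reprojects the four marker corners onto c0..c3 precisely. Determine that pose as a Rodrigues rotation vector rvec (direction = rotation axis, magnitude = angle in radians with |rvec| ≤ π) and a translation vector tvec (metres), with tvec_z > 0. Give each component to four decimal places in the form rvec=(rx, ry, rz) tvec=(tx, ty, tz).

Intrinsics K: fx=481.3, fy=450.7, cx=304.8, cy=229.6
Marker side s = 0.249 m; corners in marker frame (Z=0):
  M0 = (-0.1245, +0.1245, 0)
  M1 = (+0.1245, +0.1245, 0)
  M2 = (+0.1245, -0.1245, 0)
  M3 = (-0.1245, -0.1245, 0)
Detected image corners:
  c0 = (358.323924, 322.388709) px
  c1 = (579.451525, 303.787460) px
  c2 = (516.927972, 129.353658) px
  c3 = (329.035864, 137.164846) px
Planar DLT: solve 8×8 A·h = b for H (H[2,2]=1):
  H  [+900.23541 -124.11589 +446.36564]
  H  [-8.77841 +566.52120 +215.23422]
  H  [+0.18991 -0.69529 +1.00000]
B = K⁻¹H; ‖b₁‖=1.764263, ‖b₂‖=1.764263; λ = 2/(‖b₁‖+‖b₂‖) = 0.566809, sign → tz>0 ⇒ λ=+0.566809
r₁ = λ·B[:,0] = (+0.99200,-0.06588,+0.10764); r₂ = λ·B[:,1] = (+0.10341,+0.91323,-0.39410)
r₃ = r₁×r₂ = (-0.07234,+0.40208,+0.91274); SVD([r₁ r₂ r₃]) → R = UVᵀ:
  R  [+0.99200 +0.10341 -0.07234]
  R  [-0.06588 +0.91323 +0.40208]
  R  [+0.10764 -0.39410 +0.91274]
t = (+0.16672, -0.01807, +0.56681) m
tr R = 2.817981; θ = arccos((tr R − 1)/2) = 0.429941 rad = 24.634°
axis k = ((R−Rᵀ)₃₂, (R−Rᵀ)₁₃, (R−Rᵀ)₂₁) / (2 sinθ) = (-0.955065, -0.215903, -0.203069)
rvec = θ·k = (-0.410621, -0.092826, -0.087308)

rvec=(-0.4106, -0.0928, -0.0873) tvec=(0.1667, -0.0181, 0.5668)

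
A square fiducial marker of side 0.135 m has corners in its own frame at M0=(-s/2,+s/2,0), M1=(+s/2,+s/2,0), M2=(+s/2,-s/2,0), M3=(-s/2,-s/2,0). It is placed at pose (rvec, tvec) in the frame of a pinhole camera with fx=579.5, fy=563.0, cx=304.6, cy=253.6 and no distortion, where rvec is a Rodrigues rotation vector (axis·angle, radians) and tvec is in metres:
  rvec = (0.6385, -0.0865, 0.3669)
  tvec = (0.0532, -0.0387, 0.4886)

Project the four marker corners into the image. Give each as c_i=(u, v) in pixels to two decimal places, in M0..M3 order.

Intrinsics K: fx=579.5, fy=563.0, cx=304.6, cy=253.6
Marker side s = 0.135 m; corners in marker frame (Z=0):
  M0 = (-0.0675, +0.0675, 0)
  M1 = (+0.0675, +0.0675, 0)
  M2 = (+0.0675, -0.0675, 0)
  M3 = (-0.0675, -0.0675, 0)
rvec = (0.6385, -0.0865, 0.3669), |rvec| = θ = 0.74147 rad = 42.483°
Rodrigues: sinθ=0.67537, 1−cosθ=0.26252; R = I + sinθ·[k]× + (1−cosθ)·[k]×²:
    [+0.93215 -0.36057 +0.03307]
    [+0.30782 +0.74105 -0.59674]
    [+0.19065 +0.56643 +0.80176]
t = (0.0532, -0.0387, 0.4886) m
M0: Pc = R·M0+t = (-0.03406, -0.00946, +0.51396); u = 579.5·(-0.03406)/0.51396 + 304.6 = 266.1991, v = 563.0·(-0.00946)/0.51396 + 253.6 = 243.2406
M1: Pc = R·M1+t = (+0.09178, +0.03210, +0.53970); u = 579.5·(+0.09178)/0.53970 + 304.6 = 403.1496, v = 563.0·(+0.03210)/0.53970 + 253.6 = 287.0842
M2: Pc = R·M2+t = (+0.14046, -0.06794, +0.46324); u = 579.5·(+0.14046)/0.46324 + 304.6 = 480.3109, v = 563.0·(-0.06794)/0.46324 + 253.6 = 171.0246
M3: Pc = R·M3+t = (+0.01462, -0.10950, +0.43750); u = 579.5·(+0.01462)/0.43750 + 304.6 = 323.9631, v = 563.0·(-0.10950)/0.43750 + 253.6 = 112.6900

c0=(266.20, 243.24) c1=(403.15, 287.08) c2=(480.31, 171.02) c3=(323.96, 112.69)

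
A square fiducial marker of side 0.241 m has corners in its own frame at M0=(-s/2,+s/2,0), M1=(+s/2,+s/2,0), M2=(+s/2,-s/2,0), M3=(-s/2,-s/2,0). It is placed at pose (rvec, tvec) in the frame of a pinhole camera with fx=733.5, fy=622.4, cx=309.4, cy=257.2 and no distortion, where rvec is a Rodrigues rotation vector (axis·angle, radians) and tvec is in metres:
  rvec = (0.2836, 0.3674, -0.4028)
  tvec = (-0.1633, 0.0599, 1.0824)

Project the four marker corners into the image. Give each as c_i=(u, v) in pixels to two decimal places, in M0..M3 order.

c0=(172.86, 368.13) c1=(303.48, 331.81) c2=(228.29, 204.31) c3=(98.68, 253.28)

Intrinsics K: fx=733.5, fy=622.4, cx=309.4, cy=257.2
Marker side s = 0.241 m; corners in marker frame (Z=0):
  M0 = (-0.1205, +0.1205, 0)
  M1 = (+0.1205, +0.1205, 0)
  M2 = (+0.1205, -0.1205, 0)
  M3 = (-0.1205, -0.1205, 0)
rvec = (0.2836, 0.3674, -0.4028), |rvec| = θ = 0.61454 rad = 35.211°
Rodrigues: sinθ=0.57658, 1−cosθ=0.18296; R = I + sinθ·[k]× + (1−cosθ)·[k]×²:
    [+0.85600 +0.42840 +0.28937]
    [-0.32744 +0.88243 -0.33778]
    [-0.40005 +0.19439 +0.89564]
t = (-0.1633, 0.0599, 1.0824) m
M0: Pc = R·M0+t = (-0.21483, +0.20569, +1.15403); u = 733.5·(-0.21483)/1.15403 + 309.4 = 172.8566, v = 622.4·(+0.20569)/1.15403 + 257.2 = 368.1343
M1: Pc = R·M1+t = (-0.00853, +0.12678, +1.05762); u = 733.5·(-0.00853)/1.05762 + 309.4 = 303.4845, v = 622.4·(+0.12678)/1.05762 + 257.2 = 331.8069
M2: Pc = R·M2+t = (-0.11177, -0.08589, +1.01077); u = 733.5·(-0.11177)/1.01077 + 309.4 = 228.2876, v = 622.4·(-0.08589)/1.01077 + 257.2 = 204.3117
M3: Pc = R·M3+t = (-0.31807, -0.00698, +1.10718); u = 733.5·(-0.31807)/1.10718 + 309.4 = 98.6806, v = 622.4·(-0.00698)/1.10718 + 257.2 = 253.2783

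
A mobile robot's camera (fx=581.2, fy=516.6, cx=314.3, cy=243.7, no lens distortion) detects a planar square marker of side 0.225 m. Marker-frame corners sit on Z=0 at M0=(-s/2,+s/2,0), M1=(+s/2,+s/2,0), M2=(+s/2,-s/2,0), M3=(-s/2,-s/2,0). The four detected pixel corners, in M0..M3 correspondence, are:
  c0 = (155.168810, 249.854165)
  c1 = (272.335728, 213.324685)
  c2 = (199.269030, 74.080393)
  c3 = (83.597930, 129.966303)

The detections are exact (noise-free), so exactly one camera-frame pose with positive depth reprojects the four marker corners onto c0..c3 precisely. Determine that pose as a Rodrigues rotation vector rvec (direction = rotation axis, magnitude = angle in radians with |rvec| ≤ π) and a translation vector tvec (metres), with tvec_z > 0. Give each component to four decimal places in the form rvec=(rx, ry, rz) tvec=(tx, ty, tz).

Intrinsics K: fx=581.2, fy=516.6, cx=314.3, cy=243.7
Marker side s = 0.225 m; corners in marker frame (Z=0):
  M0 = (-0.1125, +0.1125, 0)
  M1 = (+0.1125, +0.1125, 0)
  M2 = (+0.1125, -0.1125, 0)
  M3 = (-0.1125, -0.1125, 0)
Detected image corners:
  c0 = (155.168810, 249.854165) px
  c1 = (272.335728, 213.324685) px
  c2 = (199.269030, 74.080393) px
  c3 = (83.597930, 129.966303) px
Planar DLT: solve 8×8 A·h = b for H (H[2,2]=1):
  H  [+418.03415 +372.87006 +175.10757]
  H  [-297.40938 +621.66310 +170.38267]
  H  [-0.56023 +0.29091 +1.00000]
B = K⁻¹H; ‖b₁‖=1.206554, ‖b₂‖=1.206554; λ = 2/(‖b₁‖+‖b₂‖) = 0.828807, sign → tz>0 ⇒ λ=+0.828807
r₁ = λ·B[:,0] = (+0.84722,-0.25811,-0.46432); r₂ = λ·B[:,1] = (+0.40134,+0.88363,+0.24110)
r₃ = r₁×r₂ = (+0.34805,-0.39062,+0.85222); SVD([r₁ r₂ r₃]) → R = UVᵀ:
  R  [+0.84722 +0.40134 +0.34805]
  R  [-0.25811 +0.88363 -0.39062]
  R  [-0.46432 +0.24110 +0.85222]
t = (-0.19849, -0.11763, +0.82881) m
tr R = 2.583066; θ = arccos((tr R − 1)/2) = 0.657483 rad = 37.671°
axis k = ((R−Rᵀ)₃₂, (R−Rᵀ)₁₃, (R−Rᵀ)₂₁) / (2 sinθ) = (+0.516852, +0.664654, -0.539536)
rvec = θ·k = (+0.339821, +0.436998, -0.354736)

rvec=(0.3398, 0.4370, -0.3547) tvec=(-0.1985, -0.1176, 0.8288)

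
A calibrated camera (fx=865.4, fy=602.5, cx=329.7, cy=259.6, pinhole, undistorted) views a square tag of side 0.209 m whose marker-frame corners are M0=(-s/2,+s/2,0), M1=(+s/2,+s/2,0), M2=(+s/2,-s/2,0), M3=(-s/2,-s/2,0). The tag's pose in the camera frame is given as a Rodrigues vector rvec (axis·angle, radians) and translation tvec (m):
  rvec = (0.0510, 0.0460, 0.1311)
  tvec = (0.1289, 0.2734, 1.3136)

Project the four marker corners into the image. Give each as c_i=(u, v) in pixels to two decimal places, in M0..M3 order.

c0=(337.47, 424.87) c1=(473.76, 438.61) c2=(492.96, 344.51) c3=(355.37, 331.29)

Intrinsics K: fx=865.4, fy=602.5, cx=329.7, cy=259.6
Marker side s = 0.209 m; corners in marker frame (Z=0):
  M0 = (-0.1045, +0.1045, 0)
  M1 = (+0.1045, +0.1045, 0)
  M2 = (+0.1045, -0.1045, 0)
  M3 = (-0.1045, -0.1045, 0)
rvec = (0.0510, 0.0460, 0.1311), |rvec| = θ = 0.14800 rad = 8.480°
Rodrigues: sinθ=0.14746, 1−cosθ=0.01093; R = I + sinθ·[k]× + (1−cosθ)·[k]×²:
    [+0.99037 -0.12945 +0.04917]
    [+0.13179 +0.99012 -0.04780]
    [-0.04250 +0.05382 +0.99765]
t = (0.1289, 0.2734, 1.3136) m
M0: Pc = R·M0+t = (+0.01188, +0.36310, +1.32367); u = 865.4·(+0.01188)/1.32367 + 329.7 = 337.4665, v = 602.5·(+0.36310)/1.32367 + 259.6 = 424.8722
M1: Pc = R·M1+t = (+0.21887, +0.39064, +1.31478); u = 865.4·(+0.21887)/1.31478 + 329.7 = 473.7589, v = 602.5·(+0.39064)/1.31478 + 259.6 = 438.6110
M2: Pc = R·M2+t = (+0.24592, +0.18370, +1.30353); u = 865.4·(+0.24592)/1.30353 + 329.7 = 492.9637, v = 602.5·(+0.18370)/1.30353 + 259.6 = 344.5091
M3: Pc = R·M3+t = (+0.03893, +0.15616, +1.31242); u = 865.4·(+0.03893)/1.31242 + 329.7 = 355.3731, v = 602.5·(+0.15616)/1.31242 + 259.6 = 331.2893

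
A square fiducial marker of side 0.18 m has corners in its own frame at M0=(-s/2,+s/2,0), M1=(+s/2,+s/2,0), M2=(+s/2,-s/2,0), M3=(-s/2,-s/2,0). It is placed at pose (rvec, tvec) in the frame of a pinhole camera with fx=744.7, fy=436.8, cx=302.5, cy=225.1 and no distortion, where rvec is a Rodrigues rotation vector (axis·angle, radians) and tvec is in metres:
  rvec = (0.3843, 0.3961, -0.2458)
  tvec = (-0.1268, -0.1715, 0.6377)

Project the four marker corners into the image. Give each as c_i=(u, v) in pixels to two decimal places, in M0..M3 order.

c0=(112.13, 177.65) c1=(280.17, 152.29) c2=(206.47, 21.46) c3=(32.32, 64.26)

Intrinsics K: fx=744.7, fy=436.8, cx=302.5, cy=225.1
Marker side s = 0.18 m; corners in marker frame (Z=0):
  M0 = (-0.0900, +0.0900, 0)
  M1 = (+0.0900, +0.0900, 0)
  M2 = (+0.0900, -0.0900, 0)
  M3 = (-0.0900, -0.0900, 0)
rvec = (0.3843, 0.3961, -0.2458), |rvec| = θ = 0.60415 rad = 34.615°
Rodrigues: sinθ=0.56806, 1−cosθ=0.17702; R = I + sinθ·[k]× + (1−cosθ)·[k]×²:
    [+0.89461 +0.30494 +0.32663]
    [-0.15729 +0.89907 -0.40856]
    [-0.41825 +0.31413 +0.85229]
t = (-0.1268, -0.1715, 0.6377) m
M0: Pc = R·M0+t = (-0.17987, -0.07643, +0.70361); u = 744.7·(-0.17987)/0.70361 + 302.5 = 112.1268, v = 436.8·(-0.07643)/0.70361 + 225.1 = 177.6546
M1: Pc = R·M1+t = (-0.01884, -0.10474, +0.62833); u = 744.7·(-0.01884)/0.62833 + 302.5 = 280.1701, v = 436.8·(-0.10474)/0.62833 + 225.1 = 152.2873
M2: Pc = R·M2+t = (-0.07373, -0.26657, +0.57179); u = 744.7·(-0.07373)/0.57179 + 302.5 = 206.4734, v = 436.8·(-0.26657)/0.57179 + 225.1 = 21.4588
M3: Pc = R·M3+t = (-0.23476, -0.23826, +0.64707); u = 744.7·(-0.23476)/0.64707 + 302.5 = 32.3205, v = 436.8·(-0.23826)/0.64707 + 225.1 = 64.2644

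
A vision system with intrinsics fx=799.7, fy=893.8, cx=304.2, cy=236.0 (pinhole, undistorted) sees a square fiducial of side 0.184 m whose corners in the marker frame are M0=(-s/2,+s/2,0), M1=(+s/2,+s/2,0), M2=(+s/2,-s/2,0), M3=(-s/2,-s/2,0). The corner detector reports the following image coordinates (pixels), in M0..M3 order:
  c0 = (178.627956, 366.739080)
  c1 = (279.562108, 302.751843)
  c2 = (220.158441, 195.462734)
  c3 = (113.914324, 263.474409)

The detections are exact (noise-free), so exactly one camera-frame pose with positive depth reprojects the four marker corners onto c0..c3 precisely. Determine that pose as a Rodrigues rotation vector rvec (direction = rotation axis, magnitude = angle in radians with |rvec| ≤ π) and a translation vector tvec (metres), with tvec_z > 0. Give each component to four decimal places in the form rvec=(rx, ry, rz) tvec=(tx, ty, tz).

rvec=(0.3680, -0.0668, -0.5169) tvec=(-0.1620, 0.0655, 1.2292)

Intrinsics K: fx=799.7, fy=893.8, cx=304.2, cy=236.0
Marker side s = 0.184 m; corners in marker frame (Z=0):
  M0 = (-0.0920, +0.0920, 0)
  M1 = (+0.0920, +0.0920, 0)
  M2 = (+0.0920, -0.0920, 0)
  M3 = (-0.0920, -0.0920, 0)
Detected image corners:
  c0 = (178.627956, 366.739080) px
  c1 = (279.562108, 302.751843) px
  c2 = (220.158441, 195.462734) px
  c3 = (113.914324, 263.474409) px
Planar DLT: solve 8×8 A·h = b for H (H[2,2]=1):
  H  [+557.82846 +395.34144 +198.78746]
  H  [-365.18760 +654.79153 +283.59903]
  H  [-0.02407 +0.29300 +1.00000]
B = K⁻¹H; ‖b₁‖=0.813506, ‖b₂‖=0.813506; λ = 2/(‖b₁‖+‖b₂‖) = 1.229248, sign → tz>0 ⇒ λ=+1.229248
r₁ = λ·B[:,0] = (+0.86871,-0.49443,-0.02959); r₂ = λ·B[:,1] = (+0.47069,+0.80544,+0.36018)
r₃ = r₁×r₂ = (-0.15425,-0.32681,+0.93242); SVD([r₁ r₂ r₃]) → R = UVᵀ:
  R  [+0.86871 +0.47069 -0.15425]
  R  [-0.49443 +0.80544 -0.32681]
  R  [-0.02959 +0.36018 +0.93242]
t = (-0.16203, +0.06546, +1.22925) m
tr R = 2.606565; θ = arccos((tr R − 1)/2) = 0.638011 rad = 36.555°
axis k = ((R−Rᵀ)₃₂, (R−Rᵀ)₁₃, (R−Rᵀ)₂₁) / (2 sinθ) = (+0.576722, -0.104658, -0.810209)
rvec = θ·k = (+0.367955, -0.066773, -0.516922)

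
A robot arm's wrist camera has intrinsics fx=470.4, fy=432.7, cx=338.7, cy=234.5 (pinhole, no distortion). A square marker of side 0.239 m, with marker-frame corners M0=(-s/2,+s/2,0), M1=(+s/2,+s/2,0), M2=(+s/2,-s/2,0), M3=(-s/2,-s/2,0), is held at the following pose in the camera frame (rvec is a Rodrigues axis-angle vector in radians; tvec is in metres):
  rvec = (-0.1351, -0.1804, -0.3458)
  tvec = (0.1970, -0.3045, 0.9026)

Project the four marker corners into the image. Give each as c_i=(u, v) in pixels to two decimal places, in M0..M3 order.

Intrinsics K: fx=470.4, fy=432.7, cx=338.7, cy=234.5
Marker side s = 0.239 m; corners in marker frame (Z=0):
  M0 = (-0.1195, +0.1195, 0)
  M1 = (+0.1195, +0.1195, 0)
  M2 = (+0.1195, -0.1195, 0)
  M3 = (-0.1195, -0.1195, 0)
rvec = (-0.1351, -0.1804, -0.3458), |rvec| = θ = 0.41276 rad = 23.650°
Rodrigues: sinθ=0.40114, 1−cosθ=0.08398; R = I + sinθ·[k]× + (1−cosθ)·[k]×²:
    [+0.92501 +0.34808 -0.15229]
    [-0.32405 +0.93206 +0.16205]
    [+0.19835 -0.10055 +0.97496]
t = (0.1970, -0.3045, 0.9026) m
M0: Pc = R·M0+t = (+0.12806, -0.15440, +0.86688); u = 470.4·(+0.12806)/0.86688 + 338.7 = 408.1877, v = 432.7·(-0.15440)/0.86688 + 234.5 = 157.4344
M1: Pc = R·M1+t = (+0.34913, -0.23184, +0.91429); u = 470.4·(+0.34913)/0.91429 + 338.7 = 518.3293, v = 432.7·(-0.23184)/0.91429 + 234.5 = 124.7769
M2: Pc = R·M2+t = (+0.26594, -0.45460, +0.93832); u = 470.4·(+0.26594)/0.93832 + 338.7 = 472.0236, v = 432.7·(-0.45460)/0.93832 + 234.5 = 24.8615
M3: Pc = R·M3+t = (+0.04487, -0.37716, +0.89091); u = 470.4·(+0.04487)/0.89091 + 338.7 = 362.3890, v = 432.7·(-0.37716)/0.89091 + 234.5 = 51.3217

c0=(408.19, 157.43) c1=(518.33, 124.78) c2=(472.02, 24.86) c3=(362.39, 51.32)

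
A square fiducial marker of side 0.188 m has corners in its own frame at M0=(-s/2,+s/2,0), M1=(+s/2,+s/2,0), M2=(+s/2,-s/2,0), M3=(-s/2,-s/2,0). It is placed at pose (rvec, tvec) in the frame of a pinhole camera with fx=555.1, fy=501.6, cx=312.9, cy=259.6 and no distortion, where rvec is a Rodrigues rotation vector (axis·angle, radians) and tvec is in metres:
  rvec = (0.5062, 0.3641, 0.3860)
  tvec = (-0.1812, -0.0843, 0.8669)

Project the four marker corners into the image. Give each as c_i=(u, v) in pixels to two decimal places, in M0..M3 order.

Intrinsics K: fx=555.1, fy=501.6, cx=312.9, cy=259.6
Marker side s = 0.188 m; corners in marker frame (Z=0):
  M0 = (-0.0940, +0.0940, 0)
  M1 = (+0.0940, +0.0940, 0)
  M2 = (+0.0940, -0.0940, 0)
  M3 = (-0.0940, -0.0940, 0)
rvec = (0.5062, 0.3641, 0.3860), |rvec| = θ = 0.73335 rad = 42.018°
Rodrigues: sinθ=0.66936, 1−cosθ=0.25706; R = I + sinθ·[k]× + (1−cosθ)·[k]×²:
    [+0.86542 -0.26422 +0.42573]
    [+0.44042 +0.80630 -0.39485]
    [-0.23893 +0.52921 +0.81415]
t = (-0.1812, -0.0843, 0.8669) m
M0: Pc = R·M0+t = (-0.28739, -0.04991, +0.93911); u = 555.1·(-0.28739)/0.93911 + 312.9 = 143.0278, v = 501.6·(-0.04991)/0.93911 + 259.6 = 232.9435
M1: Pc = R·M1+t = (-0.12469, +0.03289, +0.89419); u = 555.1·(-0.12469)/0.89419 + 312.9 = 235.4952, v = 501.6·(+0.03289)/0.89419 + 259.6 = 278.0508
M2: Pc = R·M2+t = (-0.07501, -0.11869, +0.79469); u = 555.1·(-0.07501)/0.79469 + 312.9 = 260.5021, v = 501.6·(-0.11869)/0.79469 + 259.6 = 184.6825
M3: Pc = R·M3+t = (-0.23771, -0.20149, +0.83961); u = 555.1·(-0.23771)/0.83961 + 312.9 = 155.7398, v = 501.6·(-0.20149)/0.83961 + 259.6 = 139.2254

c0=(143.03, 232.94) c1=(235.50, 278.05) c2=(260.50, 184.68) c3=(155.74, 139.23)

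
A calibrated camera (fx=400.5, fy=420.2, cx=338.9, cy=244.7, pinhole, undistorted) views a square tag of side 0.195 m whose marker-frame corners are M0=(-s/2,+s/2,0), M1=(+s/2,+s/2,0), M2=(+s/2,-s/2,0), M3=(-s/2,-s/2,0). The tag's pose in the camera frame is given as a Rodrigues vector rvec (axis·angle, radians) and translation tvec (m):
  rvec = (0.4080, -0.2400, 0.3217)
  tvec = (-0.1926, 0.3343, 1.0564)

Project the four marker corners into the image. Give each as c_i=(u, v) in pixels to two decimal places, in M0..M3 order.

c0=(219.44, 400.58) c1=(289.83, 411.48) c2=(312.82, 354.53) c3=(238.93, 339.63)

Intrinsics K: fx=400.5, fy=420.2, cx=338.9, cy=244.7
Marker side s = 0.195 m; corners in marker frame (Z=0):
  M0 = (-0.0975, +0.0975, 0)
  M1 = (+0.0975, +0.0975, 0)
  M2 = (+0.0975, -0.0975, 0)
  M3 = (-0.0975, -0.0975, 0)
rvec = (0.4080, -0.2400, 0.3217), |rvec| = θ = 0.57232 rad = 32.792°
Rodrigues: sinθ=0.54159, 1−cosθ=0.15936; R = I + sinθ·[k]× + (1−cosθ)·[k]×²:
    [+0.92163 -0.35206 -0.16326]
    [+0.25678 +0.86867 -0.42365]
    [+0.29097 +0.34853 +0.89099]
t = (-0.1926, 0.3343, 1.0564) m
M0: Pc = R·M0+t = (-0.31678, +0.39396, +1.06201); u = 400.5·(-0.31678)/1.06201 + 338.9 = 219.4359, v = 420.2·(+0.39396)/1.06201 + 244.7 = 400.5752
M1: Pc = R·M1+t = (-0.13707, +0.44403, +1.11875); u = 400.5·(-0.13707)/1.11875 + 338.9 = 289.8315, v = 420.2·(+0.44403)/1.11875 + 244.7 = 411.4772
M2: Pc = R·M2+t = (-0.06842, +0.27464, +1.05079); u = 400.5·(-0.06842)/1.05079 + 338.9 = 312.8241, v = 420.2·(+0.27464)/1.05079 + 244.7 = 354.5265
M3: Pc = R·M3+t = (-0.24813, +0.22457, +0.99405); u = 400.5·(-0.24813)/0.99405 + 338.9 = 238.9279, v = 420.2·(+0.22457)/0.99405 + 244.7 = 339.6285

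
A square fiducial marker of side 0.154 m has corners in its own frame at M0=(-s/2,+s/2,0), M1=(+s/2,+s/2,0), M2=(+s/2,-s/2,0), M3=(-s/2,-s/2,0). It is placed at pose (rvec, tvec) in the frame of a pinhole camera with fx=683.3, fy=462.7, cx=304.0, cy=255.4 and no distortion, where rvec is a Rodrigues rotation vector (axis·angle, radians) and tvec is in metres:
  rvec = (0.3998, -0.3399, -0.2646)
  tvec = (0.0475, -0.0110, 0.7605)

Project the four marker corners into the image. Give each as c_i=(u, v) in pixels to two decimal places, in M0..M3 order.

Intrinsics K: fx=683.3, fy=462.7, cx=304.0, cy=255.4
Marker side s = 0.154 m; corners in marker frame (Z=0):
  M0 = (-0.0770, +0.0770, 0)
  M1 = (+0.0770, +0.0770, 0)
  M2 = (+0.0770, -0.0770, 0)
  M3 = (-0.0770, -0.0770, 0)
rvec = (0.3998, -0.3399, -0.2646), |rvec| = θ = 0.58769 rad = 33.672°
Rodrigues: sinθ=0.55444, 1−cosθ=0.16778; R = I + sinθ·[k]× + (1−cosθ)·[k]×²:
    [+0.90987 +0.18362 -0.37206]
    [-0.31564 +0.88834 -0.33349]
    [+0.26928 +0.42087 +0.86623]
t = (0.0475, -0.0110, 0.7605) m
M0: Pc = R·M0+t = (-0.00842, +0.08171, +0.77217); u = 683.3·(-0.00842)/0.77217 + 304.0 = 296.5480, v = 462.7·(+0.08171)/0.77217 + 255.4 = 304.3603
M1: Pc = R·M1+t = (+0.13170, +0.03310, +0.81364); u = 683.3·(+0.13170)/0.81364 + 304.0 = 414.6008, v = 462.7·(+0.03310)/0.81364 + 255.4 = 274.2221
M2: Pc = R·M2+t = (+0.10342, -0.10371, +0.74883); u = 683.3·(+0.10342)/0.74883 + 304.0 = 398.3712, v = 462.7·(-0.10371)/0.74883 + 255.4 = 191.3196
M3: Pc = R·M3+t = (-0.03670, -0.05510, +0.70736); u = 683.3·(-0.03670)/0.70736 + 304.0 = 268.5499, v = 462.7·(-0.05510)/0.70736 + 255.4 = 219.3591

c0=(296.55, 304.36) c1=(414.60, 274.22) c2=(398.37, 191.32) c3=(268.55, 219.36)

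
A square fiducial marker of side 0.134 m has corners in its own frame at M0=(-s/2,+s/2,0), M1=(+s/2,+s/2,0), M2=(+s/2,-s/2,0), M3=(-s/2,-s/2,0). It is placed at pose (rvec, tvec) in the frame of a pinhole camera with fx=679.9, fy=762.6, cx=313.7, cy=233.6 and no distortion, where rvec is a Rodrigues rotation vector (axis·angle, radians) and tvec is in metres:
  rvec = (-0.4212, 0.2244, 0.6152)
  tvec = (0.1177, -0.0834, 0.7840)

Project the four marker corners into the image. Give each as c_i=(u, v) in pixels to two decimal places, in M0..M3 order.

c0=(334.64, 167.26) c1=(433.75, 233.67) c2=(497.06, 137.67) c3=(399.66, 79.70)

Intrinsics K: fx=679.9, fy=762.6, cx=313.7, cy=233.6
Marker side s = 0.134 m; corners in marker frame (Z=0):
  M0 = (-0.0670, +0.0670, 0)
  M1 = (+0.0670, +0.0670, 0)
  M2 = (+0.0670, -0.0670, 0)
  M3 = (-0.0670, -0.0670, 0)
rvec = (-0.4212, 0.2244, 0.6152), |rvec| = θ = 0.77861 rad = 44.611°
Rodrigues: sinθ=0.70229, 1−cosθ=0.28811; R = I + sinθ·[k]× + (1−cosθ)·[k]×²:
    [+0.79620 -0.59982 +0.07926]
    [+0.50998 +0.73582 +0.44552]
    [-0.32555 -0.31431 +0.89176]
t = (0.1177, -0.0834, 0.7840) m
M0: Pc = R·M0+t = (+0.02417, -0.06827, +0.78475); u = 679.9·(+0.02417)/0.78475 + 313.7 = 334.6377, v = 762.6·(-0.06827)/0.78475 + 233.6 = 167.2586
M1: Pc = R·M1+t = (+0.13086, +0.00007, +0.74113); u = 679.9·(+0.13086)/0.74113 + 313.7 = 433.7468, v = 762.6·(+0.00007)/0.74113 + 233.6 = 233.6705
M2: Pc = R·M2+t = (+0.21123, -0.09853, +0.78325); u = 679.9·(+0.21123)/0.78325 + 313.7 = 497.0618, v = 762.6·(-0.09853)/0.78325 + 233.6 = 137.6659
M3: Pc = R·M3+t = (+0.10454, -0.16687, +0.82687); u = 679.9·(+0.10454)/0.82687 + 313.7 = 399.6605, v = 762.6·(-0.16687)/0.82687 + 233.6 = 79.7017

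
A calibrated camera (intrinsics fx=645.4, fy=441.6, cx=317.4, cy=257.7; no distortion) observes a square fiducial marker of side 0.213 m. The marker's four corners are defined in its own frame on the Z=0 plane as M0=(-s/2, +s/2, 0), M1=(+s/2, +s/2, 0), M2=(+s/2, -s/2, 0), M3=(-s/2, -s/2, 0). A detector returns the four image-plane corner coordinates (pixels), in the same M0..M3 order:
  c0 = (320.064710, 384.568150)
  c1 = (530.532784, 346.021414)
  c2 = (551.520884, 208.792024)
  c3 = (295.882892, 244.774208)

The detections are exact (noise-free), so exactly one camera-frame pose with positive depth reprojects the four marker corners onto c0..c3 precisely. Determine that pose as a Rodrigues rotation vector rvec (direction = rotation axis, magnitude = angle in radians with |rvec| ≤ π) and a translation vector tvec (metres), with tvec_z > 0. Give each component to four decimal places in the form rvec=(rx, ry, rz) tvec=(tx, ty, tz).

rvec=(0.5146, -0.2354, -0.1543) tvec=(0.0956, 0.0557, 0.5544)

Intrinsics K: fx=645.4, fy=441.6, cx=317.4, cy=257.7
Marker side s = 0.213 m; corners in marker frame (Z=0):
  M0 = (-0.1065, +0.1065, 0)
  M1 = (+0.1065, +0.1065, 0)
  M2 = (+0.1065, -0.1065, 0)
  M3 = (-0.1065, -0.1065, 0)
Detected image corners:
  c0 = (320.064710, 384.568150) px
  c1 = (530.532784, 346.021414) px
  c2 = (551.520884, 208.792024) px
  c3 = (295.882892, 244.774208) px
Planar DLT: solve 8×8 A·h = b for H (H[2,2]=1):
  H  [+1224.45699 +389.06645 +428.68674]
  H  [-77.50759 +918.78459 +302.07668]
  H  [+0.33112 +0.90768 +1.00000]
B = K⁻¹H; ‖b₁‖=1.803784, ‖b₂‖=1.803784; λ = 2/(‖b₁‖+‖b₂‖) = 0.554390, sign → tz>0 ⇒ λ=+0.554390
r₁ = λ·B[:,0] = (+0.96151,-0.20443,+0.18357); r₂ = λ·B[:,1] = (+0.08673,+0.85980,+0.50321)
r₃ = r₁×r₂ = (-0.26070,-0.46792,+0.84444); SVD([r₁ r₂ r₃]) → R = UVᵀ:
  R  [+0.96151 +0.08673 -0.26070]
  R  [-0.20443 +0.85980 -0.46792]
  R  [+0.18357 +0.50321 +0.84444]
t = (+0.09559, +0.05571, +0.55439) m
tr R = 2.665761; θ = arccos((tr R − 1)/2) = 0.586504 rad = 33.604°
axis k = ((R−Rᵀ)₃₂, (R−Rᵀ)₁₃, (R−Rᵀ)₂₁) / (2 sinθ) = (+0.877334, -0.401366, -0.263040)
rvec = θ·k = (+0.514560, -0.235403, -0.154274)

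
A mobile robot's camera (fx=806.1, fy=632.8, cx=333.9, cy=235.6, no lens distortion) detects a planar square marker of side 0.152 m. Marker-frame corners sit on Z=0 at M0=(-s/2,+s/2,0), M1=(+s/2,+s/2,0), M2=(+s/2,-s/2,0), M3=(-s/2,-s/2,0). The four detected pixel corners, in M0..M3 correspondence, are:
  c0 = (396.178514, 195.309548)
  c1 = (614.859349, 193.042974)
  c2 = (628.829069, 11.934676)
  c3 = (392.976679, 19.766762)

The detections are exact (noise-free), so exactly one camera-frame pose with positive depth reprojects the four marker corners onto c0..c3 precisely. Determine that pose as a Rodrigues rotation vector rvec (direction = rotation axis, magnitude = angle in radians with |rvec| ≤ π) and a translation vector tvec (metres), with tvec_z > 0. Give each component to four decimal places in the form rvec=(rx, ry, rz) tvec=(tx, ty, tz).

rvec=(0.2756, 0.1037, -0.0210) tvec=(0.1176, -0.1104, 0.5492)

Intrinsics K: fx=806.1, fy=632.8, cx=333.9, cy=235.6
Marker side s = 0.152 m; corners in marker frame (Z=0):
  M0 = (-0.0760, +0.0760, 0)
  M1 = (+0.0760, +0.0760, 0)
  M2 = (+0.0760, -0.0760, 0)
  M3 = (-0.0760, -0.0760, 0)
Detected image corners:
  c0 = (396.178514, 195.309548) px
  c1 = (614.859349, 193.042974) px
  c2 = (628.829069, 11.934676) px
  c3 = (392.976679, 19.766762) px
Planar DLT: solve 8×8 A·h = b for H (H[2,2]=1):
  H  [+1395.79860 +215.72063 +506.45734]
  H  [-52.63156 +1224.65256 +108.38792]
  H  [-0.19138 +0.49255 +1.00000]
B = K⁻¹H; ‖b₁‖=1.820943, ‖b₂‖=1.820943; λ = 2/(‖b₁‖+‖b₂‖) = 0.549166, sign → tz>0 ⇒ λ=+0.549166
r₁ = λ·B[:,0] = (+0.99444,-0.00655,-0.10510); r₂ = λ·B[:,1] = (+0.03492,+0.96209,+0.27049)
r₃ = r₁×r₂ = (+0.09935,-0.27266,+0.95697); SVD([r₁ r₂ r₃]) → R = UVᵀ:
  R  [+0.99444 +0.03492 +0.09935]
  R  [-0.00655 +0.96209 -0.27266]
  R  [-0.10510 +0.27049 +0.95697]
t = (+0.11756, -0.11040, +0.54917) m
tr R = 2.913497; θ = arccos((tr R − 1)/2) = 0.295185 rad = 16.913°
axis k = ((R−Rᵀ)₃₂, (R−Rᵀ)₁₃, (R−Rᵀ)₂₁) / (2 sinθ) = (+0.933516, +0.351381, -0.071267)
rvec = θ·k = (+0.275560, +0.103722, -0.021037)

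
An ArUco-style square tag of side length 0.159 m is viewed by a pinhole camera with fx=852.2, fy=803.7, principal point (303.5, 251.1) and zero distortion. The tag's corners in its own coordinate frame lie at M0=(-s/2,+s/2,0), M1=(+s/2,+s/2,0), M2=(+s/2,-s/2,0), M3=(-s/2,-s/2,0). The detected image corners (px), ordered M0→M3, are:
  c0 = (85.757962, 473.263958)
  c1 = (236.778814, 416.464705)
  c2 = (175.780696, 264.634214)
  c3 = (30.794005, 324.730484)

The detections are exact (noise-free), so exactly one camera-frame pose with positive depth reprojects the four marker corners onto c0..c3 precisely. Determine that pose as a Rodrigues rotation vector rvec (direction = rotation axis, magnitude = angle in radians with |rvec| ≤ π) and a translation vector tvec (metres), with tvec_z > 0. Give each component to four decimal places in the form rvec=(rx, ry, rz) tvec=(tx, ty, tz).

Intrinsics K: fx=852.2, fy=803.7, cx=303.5, cy=251.1
Marker side s = 0.159 m; corners in marker frame (Z=0):
  M0 = (-0.0795, +0.0795, 0)
  M1 = (+0.0795, +0.0795, 0)
  M2 = (+0.0795, -0.0795, 0)
  M3 = (-0.0795, -0.0795, 0)
Detected image corners:
  c0 = (85.757962, 473.263958) px
  c1 = (236.778814, 416.464705) px
  c2 = (175.780696, 264.634214) px
  c3 = (30.794005, 324.730484) px
Planar DLT: solve 8×8 A·h = b for H (H[2,2]=1):
  H  [+903.27477 +341.12650 +130.65898]
  H  [-444.06070 +879.45309 +369.20481]
  H  [-0.20640 -0.17556 +1.00000]
B = K⁻¹H; ‖b₁‖=1.251184, ‖b₂‖=1.251184; λ = 2/(‖b₁‖+‖b₂‖) = 0.799243, sign → tz>0 ⇒ λ=+0.799243
r₁ = λ·B[:,0] = (+0.90589,-0.39006,-0.16496); r₂ = λ·B[:,1] = (+0.36990,+0.91841,-0.14032)
r₃ = r₁×r₂ = (+0.20623,+0.06609,+0.97627); SVD([r₁ r₂ r₃]) → R = UVᵀ:
  R  [+0.90589 +0.36990 +0.20623]
  R  [-0.39006 +0.91841 +0.06609]
  R  [-0.16496 -0.14032 +0.97627]
t = (-0.16210, +0.11745, +0.79924) m
tr R = 2.800576; θ = arccos((tr R − 1)/2) = 0.450366 rad = 25.804°
axis k = ((R−Rᵀ)₃₂, (R−Rᵀ)₁₃, (R−Rᵀ)₂₁) / (2 sinθ) = (-0.237089, +0.426372, -0.872924)
rvec = θ·k = (-0.106777, +0.192023, -0.393135)

rvec=(-0.1068, 0.1920, -0.3931) tvec=(-0.1621, 0.1174, 0.7992)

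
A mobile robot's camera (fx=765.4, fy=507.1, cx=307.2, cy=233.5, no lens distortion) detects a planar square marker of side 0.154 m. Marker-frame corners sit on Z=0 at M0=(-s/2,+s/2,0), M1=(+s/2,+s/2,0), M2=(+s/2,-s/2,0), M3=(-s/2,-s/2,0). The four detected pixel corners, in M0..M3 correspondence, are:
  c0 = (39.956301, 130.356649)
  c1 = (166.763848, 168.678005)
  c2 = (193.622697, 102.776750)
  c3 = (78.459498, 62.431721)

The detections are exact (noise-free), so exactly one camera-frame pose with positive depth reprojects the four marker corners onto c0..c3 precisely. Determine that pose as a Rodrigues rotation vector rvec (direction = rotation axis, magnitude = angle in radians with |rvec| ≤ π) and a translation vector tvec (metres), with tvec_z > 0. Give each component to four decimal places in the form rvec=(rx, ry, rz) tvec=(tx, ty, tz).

Intrinsics K: fx=765.4, fy=507.1, cx=307.2, cy=233.5
Marker side s = 0.154 m; corners in marker frame (Z=0):
  M0 = (-0.0770, +0.0770, 0)
  M1 = (+0.0770, +0.0770, 0)
  M2 = (+0.0770, -0.0770, 0)
  M3 = (-0.0770, -0.0770, 0)
Detected image corners:
  c0 = (39.956301, 130.356649) px
  c1 = (166.763848, 168.678005) px
  c2 = (193.622697, 102.776750) px
  c3 = (78.459498, 62.431721) px
Planar DLT: solve 8×8 A·h = b for H (H[2,2]=1):
  H  [+842.41799 -269.87707 +122.58772]
  H  [+312.12471 +376.97200 +115.52604]
  H  [+0.48651 -0.49356 +1.00000]
B = K⁻¹H; ‖b₁‖=1.099833, ‖b₂‖=1.099833; λ = 2/(‖b₁‖+‖b₂‖) = 0.909229, sign → tz>0 ⇒ λ=+0.909229
r₁ = λ·B[:,0] = (+0.82318,+0.35595,+0.44235); r₂ = λ·B[:,1] = (-0.14048,+0.88254,-0.44876)
r₃ = r₁×r₂ = (-0.55013,+0.30727,+0.77650); SVD([r₁ r₂ r₃]) → R = UVᵀ:
  R  [+0.82318 -0.14048 -0.55013]
  R  [+0.35595 +0.88254 +0.30727]
  R  [+0.44235 -0.44876 +0.77650]
t = (-0.21930, -0.21153, +0.90923) m
tr R = 2.482220; θ = arccos((tr R − 1)/2) = 0.736074 rad = 42.174°
axis k = ((R−Rᵀ)₃₂, (R−Rᵀ)₁₃, (R−Rᵀ)₂₁) / (2 sinθ) = (-0.563032, -0.739128, +0.369709)
rvec = θ·k = (-0.414433, -0.544053, +0.272133)

rvec=(-0.4144, -0.5441, 0.2721) tvec=(-0.2193, -0.2115, 0.9092)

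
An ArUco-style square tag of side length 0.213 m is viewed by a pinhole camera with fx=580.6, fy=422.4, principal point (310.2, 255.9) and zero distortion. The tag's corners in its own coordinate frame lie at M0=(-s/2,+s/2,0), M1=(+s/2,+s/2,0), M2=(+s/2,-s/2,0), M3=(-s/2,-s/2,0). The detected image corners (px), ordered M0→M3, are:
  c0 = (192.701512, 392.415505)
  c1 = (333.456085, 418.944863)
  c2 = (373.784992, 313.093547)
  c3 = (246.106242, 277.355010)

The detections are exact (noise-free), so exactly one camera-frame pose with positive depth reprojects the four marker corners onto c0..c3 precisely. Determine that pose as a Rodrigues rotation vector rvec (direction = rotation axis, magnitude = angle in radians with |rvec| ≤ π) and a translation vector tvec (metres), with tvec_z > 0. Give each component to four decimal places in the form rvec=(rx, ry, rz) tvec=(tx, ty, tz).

Intrinsics K: fx=580.6, fy=422.4, cx=310.2, cy=255.9
Marker side s = 0.213 m; corners in marker frame (Z=0):
  M0 = (-0.1065, +0.1065, 0)
  M1 = (+0.1065, +0.1065, 0)
  M2 = (+0.1065, -0.1065, 0)
  M3 = (-0.1065, -0.1065, 0)
Detected image corners:
  c0 = (192.701512, 392.415505) px
  c1 = (333.456085, 418.944863) px
  c2 = (373.784992, 313.093547) px
  c3 = (246.106242, 277.355010) px
Planar DLT: solve 8×8 A·h = b for H (H[2,2]=1):
  H  [+764.89862 -302.13562 +290.62659]
  H  [+312.85880 +415.16108 +349.52032]
  H  [+0.47372 -0.29197 +1.00000]
B = K⁻¹H; ‖b₁‖=1.250213, ‖b₂‖=1.250213; λ = 2/(‖b₁‖+‖b₂‖) = 0.799864, sign → tz>0 ⇒ λ=+0.799864
r₁ = λ·B[:,0] = (+0.85132,+0.36288,+0.37892); r₂ = λ·B[:,1] = (-0.29147,+0.92764,-0.23353)
r₃ = r₁×r₂ = (-0.43624,+0.08837,+0.89548); SVD([r₁ r₂ r₃]) → R = UVᵀ:
  R  [+0.85132 -0.29147 -0.43624]
  R  [+0.36288 +0.92764 +0.08837]
  R  [+0.37892 -0.23353 +0.89548]
t = (-0.02697, +0.17728, +0.79986) m
tr R = 2.674435; θ = arccos((tr R − 1)/2) = 0.578621 rad = 33.153°
axis k = ((R−Rᵀ)₃₂, (R−Rᵀ)₁₃, (R−Rᵀ)₂₁) / (2 sinθ) = (-0.294316, -0.745291, +0.598263)
rvec = θ·k = (-0.170297, -0.431241, +0.346168)

rvec=(-0.1703, -0.4312, 0.3462) tvec=(-0.0270, 0.1773, 0.7999)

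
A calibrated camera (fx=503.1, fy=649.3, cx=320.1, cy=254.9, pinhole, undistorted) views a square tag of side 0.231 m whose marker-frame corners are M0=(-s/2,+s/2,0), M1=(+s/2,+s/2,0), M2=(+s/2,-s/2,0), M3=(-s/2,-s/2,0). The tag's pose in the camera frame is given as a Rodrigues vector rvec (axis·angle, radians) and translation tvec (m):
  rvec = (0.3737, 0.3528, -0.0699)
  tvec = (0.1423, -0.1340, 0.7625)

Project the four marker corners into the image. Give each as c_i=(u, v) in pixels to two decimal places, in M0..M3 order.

c0=(349.51, 234.57) c1=(495.51, 231.95) c2=(493.65, 24.95) c3=(332.59, 49.77)

Intrinsics K: fx=503.1, fy=649.3, cx=320.1, cy=254.9
Marker side s = 0.231 m; corners in marker frame (Z=0):
  M0 = (-0.1155, +0.1155, 0)
  M1 = (+0.1155, +0.1155, 0)
  M2 = (+0.1155, -0.1155, 0)
  M3 = (-0.1155, -0.1155, 0)
rvec = (0.3737, 0.3528, -0.0699), |rvec| = θ = 0.51866 rad = 29.717°
Rodrigues: sinθ=0.49571, 1−cosθ=0.13151; R = I + sinθ·[k]× + (1−cosθ)·[k]×²:
    [+0.93676 +0.13126 +0.32442]
    [-0.00235 +0.92934 -0.36923]
    [-0.34996 +0.34511 +0.87087]
t = (0.1423, -0.1340, 0.7625) m
M0: Pc = R·M0+t = (+0.04927, -0.02639, +0.84278); u = 503.1·(+0.04927)/0.84278 + 320.1 = 349.5090, v = 649.3·(-0.02639)/0.84278 + 254.9 = 234.5685
M1: Pc = R·M1+t = (+0.26566, -0.02693, +0.76194); u = 503.1·(+0.26566)/0.76194 + 320.1 = 495.5101, v = 649.3·(-0.02693)/0.76194 + 254.9 = 231.9484
M2: Pc = R·M2+t = (+0.23533, -0.24161, +0.68222); u = 503.1·(+0.23533)/0.68222 + 320.1 = 493.6469, v = 649.3·(-0.24161)/0.68222 + 254.9 = 24.9482
M3: Pc = R·M3+t = (+0.01894, -0.24107, +0.76306); u = 503.1·(+0.01894)/0.76306 + 320.1 = 332.5896, v = 649.3·(-0.24107)/0.76306 + 254.9 = 49.7725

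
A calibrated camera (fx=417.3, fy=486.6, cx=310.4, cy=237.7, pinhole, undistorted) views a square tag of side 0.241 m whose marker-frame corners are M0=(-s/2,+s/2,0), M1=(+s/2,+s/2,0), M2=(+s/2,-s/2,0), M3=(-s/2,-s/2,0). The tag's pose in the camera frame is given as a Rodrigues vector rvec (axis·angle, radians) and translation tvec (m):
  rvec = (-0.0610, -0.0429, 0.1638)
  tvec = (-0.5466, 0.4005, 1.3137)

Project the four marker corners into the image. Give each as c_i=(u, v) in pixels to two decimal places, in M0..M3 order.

c0=(90.80, 424.42) c1=(167.97, 437.82) c2=(181.89, 348.39) c3=(105.72, 334.53)

Intrinsics K: fx=417.3, fy=486.6, cx=310.4, cy=237.7
Marker side s = 0.241 m; corners in marker frame (Z=0):
  M0 = (-0.1205, +0.1205, 0)
  M1 = (+0.1205, +0.1205, 0)
  M2 = (+0.1205, -0.1205, 0)
  M3 = (-0.1205, -0.1205, 0)
rvec = (-0.0610, -0.0429, 0.1638), |rvec| = θ = 0.17998 rad = 10.312°
Rodrigues: sinθ=0.17901, 1−cosθ=0.01615; R = I + sinθ·[k]× + (1−cosθ)·[k]×²:
    [+0.98570 -0.16161 -0.04765]
    [+0.16422 +0.98477 +0.05717]
    [+0.03769 -0.06418 +0.99723]
t = (-0.5466, 0.4005, 1.3137) m
M0: Pc = R·M0+t = (-0.68485, +0.49938, +1.30143); u = 417.3·(-0.68485)/1.30143 + 310.4 = 90.8035, v = 486.6·(+0.49938)/1.30143 + 237.7 = 424.4153
M1: Pc = R·M1+t = (-0.44730, +0.53895, +1.31051); u = 417.3·(-0.44730)/1.31051 + 310.4 = 167.9689, v = 486.6·(+0.53895)/1.31051 + 237.7 = 437.8167
M2: Pc = R·M2+t = (-0.40835, +0.30162, +1.32597); u = 417.3·(-0.40835)/1.32597 + 310.4 = 181.8878, v = 486.6·(+0.30162)/1.32597 + 237.7 = 348.3888
M3: Pc = R·M3+t = (-0.64590, +0.26205, +1.31689); u = 417.3·(-0.64590)/1.31689 + 310.4 = 105.7247, v = 486.6·(+0.26205)/1.31689 + 237.7 = 334.5280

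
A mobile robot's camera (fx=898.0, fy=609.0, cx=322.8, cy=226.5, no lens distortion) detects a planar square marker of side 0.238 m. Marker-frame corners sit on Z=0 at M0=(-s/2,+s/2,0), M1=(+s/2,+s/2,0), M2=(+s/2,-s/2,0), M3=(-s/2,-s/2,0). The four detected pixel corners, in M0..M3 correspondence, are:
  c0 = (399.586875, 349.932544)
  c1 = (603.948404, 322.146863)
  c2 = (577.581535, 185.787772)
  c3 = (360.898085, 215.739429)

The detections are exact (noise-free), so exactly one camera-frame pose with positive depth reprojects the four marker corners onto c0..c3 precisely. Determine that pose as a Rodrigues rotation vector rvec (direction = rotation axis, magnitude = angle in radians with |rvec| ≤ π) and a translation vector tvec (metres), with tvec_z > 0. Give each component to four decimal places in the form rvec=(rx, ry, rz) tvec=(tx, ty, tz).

rvec=(0.2509, -0.0110, -0.2017) tvec=(0.1812, 0.0720, 0.9982)

Intrinsics K: fx=898.0, fy=609.0, cx=322.8, cy=226.5
Marker side s = 0.238 m; corners in marker frame (Z=0):
  M0 = (-0.1190, +0.1190, 0)
  M1 = (+0.1190, +0.1190, 0)
  M2 = (+0.1190, -0.1190, 0)
  M3 = (-0.1190, -0.1190, 0)
Detected image corners:
  c0 = (399.586875, 349.932544) px
  c1 = (603.948404, 322.146863) px
  c2 = (577.581535, 185.787772) px
  c3 = (360.898085, 215.739429) px
Planar DLT: solve 8×8 A·h = b for H (H[2,2]=1):
  H  [+876.83085 +257.18756 +485.80458]
  H  [-125.00642 +634.97987 +270.42350]
  H  [-0.01432 +0.24814 +1.00000]
B = K⁻¹H; ‖b₁‖=1.001833, ‖b₂‖=1.001833; λ = 2/(‖b₁‖+‖b₂‖) = 0.998171, sign → tz>0 ⇒ λ=+0.998171
r₁ = λ·B[:,0] = (+0.97978,-0.19957,-0.01430); r₂ = λ·B[:,1] = (+0.19684,+0.94863,+0.24768)
r₃ = r₁×r₂ = (-0.03587,-0.24549,+0.96874); SVD([r₁ r₂ r₃]) → R = UVᵀ:
  R  [+0.97978 +0.19684 -0.03587]
  R  [-0.19957 +0.94863 -0.24549]
  R  [-0.01430 +0.24768 +0.96874]
t = (+0.18119, +0.07199, +0.99817) m
tr R = 2.897148; θ = arccos((tr R − 1)/2) = 0.322097 rad = 18.455°
axis k = ((R−Rᵀ)₃₂, (R−Rᵀ)₁₃, (R−Rᵀ)₂₁) / (2 sinθ) = (+0.778967, -0.034078, -0.626138)
rvec = θ·k = (+0.250903, -0.010976, -0.201677)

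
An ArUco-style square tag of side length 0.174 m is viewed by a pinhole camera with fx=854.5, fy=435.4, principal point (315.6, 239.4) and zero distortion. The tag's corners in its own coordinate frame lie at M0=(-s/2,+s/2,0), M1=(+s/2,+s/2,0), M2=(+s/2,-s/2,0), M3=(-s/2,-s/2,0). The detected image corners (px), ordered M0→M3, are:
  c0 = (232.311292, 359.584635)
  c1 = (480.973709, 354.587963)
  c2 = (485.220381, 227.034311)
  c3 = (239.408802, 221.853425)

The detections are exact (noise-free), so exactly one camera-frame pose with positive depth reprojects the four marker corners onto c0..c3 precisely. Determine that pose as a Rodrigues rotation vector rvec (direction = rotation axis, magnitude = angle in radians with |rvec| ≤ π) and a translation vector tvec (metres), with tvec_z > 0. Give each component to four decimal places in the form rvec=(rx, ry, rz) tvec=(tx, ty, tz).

Intrinsics K: fx=854.5, fy=435.4, cx=315.6, cy=239.4
Marker side s = 0.174 m; corners in marker frame (Z=0):
  M0 = (-0.0870, +0.0870, 0)
  M1 = (+0.0870, +0.0870, 0)
  M2 = (+0.0870, -0.0870, 0)
  M3 = (-0.0870, -0.0870, 0)
Detected image corners:
  c0 = (232.311292, 359.584635) px
  c1 = (480.973709, 354.587963) px
  c2 = (485.220381, 227.034311) px
  c3 = (239.408802, 221.853425) px
Planar DLT: solve 8×8 A·h = b for H (H[2,2]=1):
  H  [+1579.39657 -52.46908 +364.23540]
  H  [+128.90307 +744.86389 +290.44286]
  H  [+0.44101 -0.05615 +1.00000]
B = K⁻¹H; ‖b₁‖=1.743011, ‖b₂‖=1.743011; λ = 2/(‖b₁‖+‖b₂‖) = 0.573720, sign → tz>0 ⇒ λ=+0.573720
r₁ = λ·B[:,0] = (+0.96697,+0.03073,+0.25302); r₂ = λ·B[:,1] = (-0.02333,+0.99921,-0.03222)
r₃ = r₁×r₂ = (-0.25381,+0.02525,+0.96693); SVD([r₁ r₂ r₃]) → R = UVᵀ:
  R  [+0.96697 -0.02333 -0.25381]
  R  [+0.03073 +0.99921 +0.02525]
  R  [+0.25302 -0.03222 +0.96693]
t = (+0.03265, +0.06726, +0.57372) m
tr R = 2.933107; θ = arccos((tr R − 1)/2) = 0.259362 rad = 14.860°
axis k = ((R−Rᵀ)₃₂, (R−Rᵀ)₁₃, (R−Rᵀ)₂₁) / (2 sinθ) = (-0.112030, -0.988099, +0.105404)
rvec = θ·k = (-0.029056, -0.256276, +0.027338)

rvec=(-0.0291, -0.2563, 0.0273) tvec=(0.0327, 0.0673, 0.5737)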